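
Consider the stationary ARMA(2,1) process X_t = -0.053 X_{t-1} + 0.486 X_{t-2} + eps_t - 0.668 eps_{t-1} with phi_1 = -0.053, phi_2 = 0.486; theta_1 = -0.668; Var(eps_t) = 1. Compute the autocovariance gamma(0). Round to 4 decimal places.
\gamma(0) = 2.0961

Multiply the model equation by X_{t-k} and take expectations. With theta_0 = psi_0 = 1 and psi_j the MA(infinity) weights, this gives
  gamma(k) - sum_i phi_i gamma(k-i) = c_k,
  c_k = sigma^2 * sum_{j=k..q} theta_j psi_{j-k}   (c_k = 0 for k > q),
using gamma(-m) = gamma(m).
psi-weights needed (psi_j = theta_j + sum_i phi_i psi_{j-i}):
  psi_1 = theta_1 + phi_1 = -0.668 + (-0.053) = -0.721
Right-hand sides:
  c_0 = sigma^2 (1 + theta_1 psi_1) = 1 * (1 + (-0.668)(-0.721)) = 1 * 1.481628 = 1.481628
  c_1 = sigma^2 theta_1 = 1 * (-0.668) = -0.668
  c_2 = 0
Equations for k = 0, 1, 2 (AR order 2, c_2 = 0):
  (E0) gamma(0) = phi_1 gamma(1) + phi_2 gamma(2) + c_0
  (E1) gamma(1) = phi_1 gamma(0) + phi_2 gamma(1) + c_1
  (E2) gamma(2) = phi_1 gamma(1) + phi_2 gamma(0)
From (E1): gamma(1) = A gamma(0) + B with
  A = phi_1 / (1 - phi_2) = -0.053 / 0.514 = -0.103113,   B = c_1 / (1 - phi_2) = -0.668 / 0.514 = -1.299611.
Insert (E2) into (E0): gamma(0) (1 - phi_2^2) = phi_1 (1 + phi_2) gamma(1) + c_0.
  phi_1 (1 + phi_2) = (-0.053)(1.486) = -0.078758,   1 - phi_2^2 = 0.763804.
Replace gamma(1) by A gamma(0) + B and collect gamma(0):
  gamma(0) [0.763804 - (-0.078758)(-0.103113)] = (-0.078758)(-1.299611) + 1.481628
  gamma(0) * 0.755683 = 1.583983
  gamma(0) = 1.583983 / 0.755683 = 2.096094.
Therefore gamma(0) = 2.0961 (to 4 decimal places).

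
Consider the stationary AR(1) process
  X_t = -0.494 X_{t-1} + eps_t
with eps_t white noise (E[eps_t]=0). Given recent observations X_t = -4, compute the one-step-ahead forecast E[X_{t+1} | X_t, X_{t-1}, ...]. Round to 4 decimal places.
E[X_{t+1} \mid \mathcal F_t] = 1.9760

For an AR(p) model X_t = c + sum_i phi_i X_{t-i} + eps_t, the
one-step-ahead conditional mean is
  E[X_{t+1} | X_t, ...] = c + sum_i phi_i X_{t+1-i}.
Substitute known values:
  E[X_{t+1} | ...] = (-0.494) * (-4)
                   = 1.9760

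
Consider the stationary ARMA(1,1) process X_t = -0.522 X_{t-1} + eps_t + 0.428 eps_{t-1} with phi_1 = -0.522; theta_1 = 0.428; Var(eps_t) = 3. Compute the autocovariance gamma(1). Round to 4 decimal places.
\gamma(1) = -0.3010

Multiply the model equation by X_{t-k} and take expectations. With theta_0 = psi_0 = 1 and psi_j the MA(infinity) weights, this gives
  gamma(k) - sum_i phi_i gamma(k-i) = c_k,
  c_k = sigma^2 * sum_{j=k..q} theta_j psi_{j-k}   (c_k = 0 for k > q),
using gamma(-m) = gamma(m).
psi-weights needed (psi_j = theta_j + sum_i phi_i psi_{j-i}):
  psi_1 = theta_1 + phi_1 = 0.428 + (-0.522) = -0.094
Right-hand sides:
  c_0 = sigma^2 (1 + theta_1 psi_1) = 3 * (1 + (0.428)(-0.094)) = 3 * 0.959768 = 2.879304
  c_1 = sigma^2 theta_1 = 3 * (0.428) = 1.284
  c_2 = 0
Equations for k = 0 and k = 1 (AR order 1):
  gamma(0) = phi_1 gamma(1) + c_0
  gamma(1) = phi_1 gamma(0) + c_1
Substituting the second into the first: gamma(0) (1 - phi_1^2) = c_0 + phi_1 c_1, so
  gamma(0) = (c_0 + phi_1 c_1) / (1 - phi_1^2) = (2.879304 + (-0.522)(1.284)) / (1 - (-0.522)^2) = 2.209056 / 0.727516 = 3.036436.
  gamma(1) = phi_1 gamma(0) + c_1 = (-0.522)(3.036436) + (1.284) = -0.30102.
Therefore gamma(1) = -0.3010 (to 4 decimal places).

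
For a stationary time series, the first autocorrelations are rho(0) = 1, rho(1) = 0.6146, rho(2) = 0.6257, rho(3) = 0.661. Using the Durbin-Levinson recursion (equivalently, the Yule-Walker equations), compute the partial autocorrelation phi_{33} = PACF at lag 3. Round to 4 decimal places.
\phi_{33} = 0.3530

The PACF at lag k is phi_{kk}, the last component of the solution
to the Yule-Walker system G_k phi = r_k where
  (G_k)_{ij} = rho(|i - j|), (r_k)_i = rho(i), i,j = 1..k.
Equivalently, Durbin-Levinson gives phi_{kk} iteratively:
  phi_{11} = rho(1)
  phi_{kk} = [rho(k) - sum_{j=1..k-1} phi_{k-1,j} rho(k-j)]
            / [1 - sum_{j=1..k-1} phi_{k-1,j} rho(j)],
  phi_{k,j} = phi_{k-1,j} - phi_{kk} phi_{k-1,k-j},  j = 1..k-1.
Step k = 1:
  phi_11 = rho(1) = 0.6146.
Step k = 2:
  phi_22 = [rho(2) - phi_11 rho(1)] / [1 - phi_11 rho(1)] = [0.6257 - (0.6146)(0.6146)] / [1 - (0.6146)(0.6146)]
         = 0.24796684 / 0.62226684 = 0.39849.
  Update: phi_21 = phi_11 - phi_22 phi_11 = 0.6146 - (0.39849)(0.6146) = 0.369688.
Step k = 3:
  phi_33 = [rho(3) - phi_21 rho(2) - phi_22 rho(1)] / [1 - phi_21 rho(1) - phi_22 rho(2)]
    numerator   = 0.661 - (0.369688)(0.6257) - (0.39849)(0.6146) = 0.18477434
    denominator = 1 - (0.369688)(0.6146) - (0.39849)(0.6257) = 0.52345464
  phi_33 = 0.18477434 / 0.52345464 = 0.353.
Therefore phi_{33} = 0.3530.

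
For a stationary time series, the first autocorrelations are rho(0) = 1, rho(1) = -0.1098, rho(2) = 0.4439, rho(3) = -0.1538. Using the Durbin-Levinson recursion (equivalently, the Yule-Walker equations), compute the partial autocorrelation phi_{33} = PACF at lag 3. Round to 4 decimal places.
\phi_{33} = -0.0981

The PACF at lag k is phi_{kk}, the last component of the solution
to the Yule-Walker system G_k phi = r_k where
  (G_k)_{ij} = rho(|i - j|), (r_k)_i = rho(i), i,j = 1..k.
Equivalently, Durbin-Levinson gives phi_{kk} iteratively:
  phi_{11} = rho(1)
  phi_{kk} = [rho(k) - sum_{j=1..k-1} phi_{k-1,j} rho(k-j)]
            / [1 - sum_{j=1..k-1} phi_{k-1,j} rho(j)],
  phi_{k,j} = phi_{k-1,j} - phi_{kk} phi_{k-1,k-j},  j = 1..k-1.
Step k = 1:
  phi_11 = rho(1) = -0.1098.
Step k = 2:
  phi_22 = [rho(2) - phi_11 rho(1)] / [1 - phi_11 rho(1)] = [0.4439 - (-0.1098)(-0.1098)] / [1 - (-0.1098)(-0.1098)]
         = 0.43184396 / 0.98794396 = 0.437114.
  Update: phi_21 = phi_11 - phi_22 phi_11 = -0.1098 - (0.437114)(-0.1098) = -0.061805.
Step k = 3:
  phi_33 = [rho(3) - phi_21 rho(2) - phi_22 rho(1)] / [1 - phi_21 rho(1) - phi_22 rho(2)]
    numerator   = -0.1538 - (-0.061805)(0.4439) - (0.437114)(-0.1098) = -0.07836971
    denominator = 1 - (-0.061805)(-0.1098) - (0.437114)(0.4439) = 0.799179
  phi_33 = -0.07836971 / 0.799179 = -0.0981.
Therefore phi_{33} = -0.0981.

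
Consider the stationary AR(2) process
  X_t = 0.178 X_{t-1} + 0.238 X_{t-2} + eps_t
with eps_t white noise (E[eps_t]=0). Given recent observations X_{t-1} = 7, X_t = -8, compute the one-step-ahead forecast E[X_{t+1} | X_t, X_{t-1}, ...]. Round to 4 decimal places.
E[X_{t+1} \mid \mathcal F_t] = 0.2420

For an AR(p) model X_t = c + sum_i phi_i X_{t-i} + eps_t, the
one-step-ahead conditional mean is
  E[X_{t+1} | X_t, ...] = c + sum_i phi_i X_{t+1-i}.
Substitute known values:
  E[X_{t+1} | ...] = (0.178) * (-8) + (0.238) * (7)
                   = 0.2420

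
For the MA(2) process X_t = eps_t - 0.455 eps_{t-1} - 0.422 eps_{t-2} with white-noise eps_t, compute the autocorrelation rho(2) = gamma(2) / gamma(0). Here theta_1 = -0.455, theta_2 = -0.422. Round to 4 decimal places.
\rho(2) = -0.3047

For an MA(q) process with theta_0 = 1, the autocovariance is
  gamma(k) = sigma^2 * sum_{i=0..q-k} theta_i * theta_{i+k},
and rho(k) = gamma(k) / gamma(0). Sigma^2 cancels.
  numerator   = (1)*(-0.422) = -0.422.
  denominator = (1)^2 + (-0.455)^2 + (-0.422)^2 = 1.385109.
  rho(2) = -0.422 / 1.385109 = -0.3047.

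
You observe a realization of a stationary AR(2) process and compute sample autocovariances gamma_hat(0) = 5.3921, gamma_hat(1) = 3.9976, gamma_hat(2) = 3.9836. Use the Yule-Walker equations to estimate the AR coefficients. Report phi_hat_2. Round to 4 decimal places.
\hat\phi_{2} = 0.4200

The Yule-Walker equations for an AR(p) process read, in matrix form,
  Gamma_p phi = r_p,   with   (Gamma_p)_{ij} = gamma(|i - j|),
                       (r_p)_i = gamma(i),   i,j = 1..p.
Substitute the sample gammas (Toeplitz matrix and right-hand side of size 2):
  Gamma_p = [[5.3921, 3.9976], [3.9976, 5.3921]]
  r_p     = [3.9976, 3.9836]
Written out:
  5.3921 phi_1 + 3.9976 phi_2 = 3.9976
  3.9976 phi_1 + 5.3921 phi_2 = 3.9836
Solve by Cramer's rule:
  det = gamma(0)^2 - gamma(1)^2 = (5.3921)^2 - (3.9976)^2 = 29.07474241 - 15.98080576 = 13.09393665
  phi_hat_1 = [gamma(1) gamma(0) - gamma(1) gamma(2)] / det = [(3.9976)(5.3921) - (3.9976)(3.9836)] / 13.09393665 = 5.6306196 / 13.09393665 = 0.43
  phi_hat_2 = [gamma(0) gamma(2) - gamma(1)^2] / det = [(5.3921)(3.9836) - (3.9976)^2] / 13.09393665 = 5.4991638 / 13.09393665 = 0.42
So phi_hat = [0.4300, 0.4200].
Therefore phi_hat_2 = 0.4200.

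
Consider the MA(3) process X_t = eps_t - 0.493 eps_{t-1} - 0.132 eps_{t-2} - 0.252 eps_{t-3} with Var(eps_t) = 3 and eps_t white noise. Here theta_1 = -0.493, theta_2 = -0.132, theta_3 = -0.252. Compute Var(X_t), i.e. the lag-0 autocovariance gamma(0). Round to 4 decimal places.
\gamma(0) = 3.9719

For an MA(q) process X_t = eps_t + sum_i theta_i eps_{t-i} with
Var(eps_t) = sigma^2, the variance is
  gamma(0) = sigma^2 * (1 + sum_i theta_i^2).
  sum_i theta_i^2 = (-0.493)^2 + (-0.132)^2 + (-0.252)^2 = 0.243049 + 0.017424 + 0.063504 = 0.323977.
  gamma(0) = 3 * (1 + 0.323977) = 3 * 1.323977 = 3.971931, which rounds to 3.9719.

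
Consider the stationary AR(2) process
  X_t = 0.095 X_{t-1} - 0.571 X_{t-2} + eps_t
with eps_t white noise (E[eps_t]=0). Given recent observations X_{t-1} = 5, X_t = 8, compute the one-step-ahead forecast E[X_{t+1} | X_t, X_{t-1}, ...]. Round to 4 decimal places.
E[X_{t+1} \mid \mathcal F_t] = -2.0950

For an AR(p) model X_t = c + sum_i phi_i X_{t-i} + eps_t, the
one-step-ahead conditional mean is
  E[X_{t+1} | X_t, ...] = c + sum_i phi_i X_{t+1-i}.
Substitute known values:
  E[X_{t+1} | ...] = (0.095) * (8) + (-0.571) * (5)
                   = -2.0950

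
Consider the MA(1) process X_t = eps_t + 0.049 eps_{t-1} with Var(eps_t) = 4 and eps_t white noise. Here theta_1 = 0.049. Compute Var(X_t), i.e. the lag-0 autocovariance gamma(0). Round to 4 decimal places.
\gamma(0) = 4.0096

For an MA(q) process X_t = eps_t + sum_i theta_i eps_{t-i} with
Var(eps_t) = sigma^2, the variance is
  gamma(0) = sigma^2 * (1 + sum_i theta_i^2).
  sum_i theta_i^2 = (0.049)^2 = 0.002401.
  gamma(0) = 4 * (1 + 0.002401) = 4 * 1.002401 = 4.009604, which rounds to 4.0096.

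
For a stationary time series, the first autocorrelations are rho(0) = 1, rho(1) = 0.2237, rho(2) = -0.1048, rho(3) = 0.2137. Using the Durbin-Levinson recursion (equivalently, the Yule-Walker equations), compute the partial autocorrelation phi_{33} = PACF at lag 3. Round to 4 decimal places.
\phi_{33} = 0.3000

The PACF at lag k is phi_{kk}, the last component of the solution
to the Yule-Walker system G_k phi = r_k where
  (G_k)_{ij} = rho(|i - j|), (r_k)_i = rho(i), i,j = 1..k.
Equivalently, Durbin-Levinson gives phi_{kk} iteratively:
  phi_{11} = rho(1)
  phi_{kk} = [rho(k) - sum_{j=1..k-1} phi_{k-1,j} rho(k-j)]
            / [1 - sum_{j=1..k-1} phi_{k-1,j} rho(j)],
  phi_{k,j} = phi_{k-1,j} - phi_{kk} phi_{k-1,k-j},  j = 1..k-1.
Step k = 1:
  phi_11 = rho(1) = 0.2237.
Step k = 2:
  phi_22 = [rho(2) - phi_11 rho(1)] / [1 - phi_11 rho(1)] = [-0.1048 - (0.2237)(0.2237)] / [1 - (0.2237)(0.2237)]
         = -0.15484169 / 0.94995831 = -0.162998.
  Update: phi_21 = phi_11 - phi_22 phi_11 = 0.2237 - (-0.162998)(0.2237) = 0.260163.
Step k = 3:
  phi_33 = [rho(3) - phi_21 rho(2) - phi_22 rho(1)] / [1 - phi_21 rho(1) - phi_22 rho(2)]
    numerator   = 0.2137 - (0.260163)(-0.1048) - (-0.162998)(0.2237) = 0.2774278
    denominator = 1 - (0.260163)(0.2237) - (-0.162998)(-0.1048) = 0.92471936
  phi_33 = 0.2774278 / 0.92471936 = 0.3.
Therefore phi_{33} = 0.3000.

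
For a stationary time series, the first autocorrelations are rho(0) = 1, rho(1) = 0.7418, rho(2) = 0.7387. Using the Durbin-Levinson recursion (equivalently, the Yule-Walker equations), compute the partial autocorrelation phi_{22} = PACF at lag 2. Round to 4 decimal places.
\phi_{22} = 0.4190

The PACF at lag k is phi_{kk}, the last component of the solution
to the Yule-Walker system G_k phi = r_k where
  (G_k)_{ij} = rho(|i - j|), (r_k)_i = rho(i), i,j = 1..k.
Equivalently, Durbin-Levinson gives phi_{kk} iteratively:
  phi_{11} = rho(1)
  phi_{kk} = [rho(k) - sum_{j=1..k-1} phi_{k-1,j} rho(k-j)]
            / [1 - sum_{j=1..k-1} phi_{k-1,j} rho(j)],
  phi_{k,j} = phi_{k-1,j} - phi_{kk} phi_{k-1,k-j},  j = 1..k-1.
Step k = 1:
  phi_11 = rho(1) = 0.7418.
Step k = 2:
  phi_22 = [rho(2) - phi_11 rho(1)] / [1 - phi_11 rho(1)] = [0.7387 - (0.7418)(0.7418)] / [1 - (0.7418)(0.7418)]
         = 0.18843276 / 0.44973276 = 0.419.
Therefore phi_{22} = 0.4190.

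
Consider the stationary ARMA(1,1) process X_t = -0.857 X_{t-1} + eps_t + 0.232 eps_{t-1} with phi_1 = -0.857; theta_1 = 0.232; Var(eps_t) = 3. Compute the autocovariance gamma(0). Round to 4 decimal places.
\gamma(0) = 7.4130

Multiply the model equation by X_{t-k} and take expectations. With theta_0 = psi_0 = 1 and psi_j the MA(infinity) weights, this gives
  gamma(k) - sum_i phi_i gamma(k-i) = c_k,
  c_k = sigma^2 * sum_{j=k..q} theta_j psi_{j-k}   (c_k = 0 for k > q),
using gamma(-m) = gamma(m).
psi-weights needed (psi_j = theta_j + sum_i phi_i psi_{j-i}):
  psi_1 = theta_1 + phi_1 = 0.232 + (-0.857) = -0.625
Right-hand sides:
  c_0 = sigma^2 (1 + theta_1 psi_1) = 3 * (1 + (0.232)(-0.625)) = 3 * 0.855 = 2.565
  c_1 = sigma^2 theta_1 = 3 * (0.232) = 0.696
  c_2 = 0
Equations for k = 0 and k = 1 (AR order 1):
  gamma(0) = phi_1 gamma(1) + c_0
  gamma(1) = phi_1 gamma(0) + c_1
Substituting the second into the first: gamma(0) (1 - phi_1^2) = c_0 + phi_1 c_1, so
  gamma(0) = (c_0 + phi_1 c_1) / (1 - phi_1^2) = (2.565 + (-0.857)(0.696)) / (1 - (-0.857)^2) = 1.968528 / 0.265551 = 7.412994.
Therefore gamma(0) = 7.4130 (to 4 decimal places).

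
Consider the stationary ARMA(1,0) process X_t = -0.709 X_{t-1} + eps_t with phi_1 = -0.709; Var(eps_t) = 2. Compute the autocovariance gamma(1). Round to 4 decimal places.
\gamma(1) = -2.8513

Multiply the model equation by X_{t-k} and take expectations. With theta_0 = psi_0 = 1 and psi_j the MA(infinity) weights, this gives
  gamma(k) - sum_i phi_i gamma(k-i) = c_k,
  c_k = sigma^2 * sum_{j=k..q} theta_j psi_{j-k}   (c_k = 0 for k > q),
using gamma(-m) = gamma(m).
Pure AR (q = 0): c_0 = sigma^2 = 2, c_k = 0 for k >= 1.
Equations for k = 0 and k = 1 (AR order 1):
  gamma(0) = phi_1 gamma(1) + c_0
  gamma(1) = phi_1 gamma(0) + c_1
Substituting the second into the first: gamma(0) (1 - phi_1^2) = c_0 + phi_1 c_1, so
  gamma(0) = c_0 / (1 - phi_1^2) = 2 / (1 - (-0.709)^2) = 2 / 0.497319 = 4.021564.
  gamma(1) = phi_1 gamma(0) = (-0.709)(4.021564) = -2.851289.
Therefore gamma(1) = -2.8513 (to 4 decimal places).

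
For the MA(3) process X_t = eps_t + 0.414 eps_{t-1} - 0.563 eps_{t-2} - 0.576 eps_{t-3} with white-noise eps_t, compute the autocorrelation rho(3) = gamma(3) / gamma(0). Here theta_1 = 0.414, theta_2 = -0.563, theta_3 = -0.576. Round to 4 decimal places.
\rho(3) = -0.3165

For an MA(q) process with theta_0 = 1, the autocovariance is
  gamma(k) = sigma^2 * sum_{i=0..q-k} theta_i * theta_{i+k},
and rho(k) = gamma(k) / gamma(0). Sigma^2 cancels.
  numerator   = (1)*(-0.576) = -0.576.
  denominator = (1)^2 + (0.414)^2 + (-0.563)^2 + (-0.576)^2 = 1.820141.
  rho(3) = -0.576 / 1.820141 = -0.3165.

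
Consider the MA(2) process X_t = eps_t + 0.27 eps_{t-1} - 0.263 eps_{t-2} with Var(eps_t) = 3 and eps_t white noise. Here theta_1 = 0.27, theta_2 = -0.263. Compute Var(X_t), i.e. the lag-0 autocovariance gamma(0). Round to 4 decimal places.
\gamma(0) = 3.4262

For an MA(q) process X_t = eps_t + sum_i theta_i eps_{t-i} with
Var(eps_t) = sigma^2, the variance is
  gamma(0) = sigma^2 * (1 + sum_i theta_i^2).
  sum_i theta_i^2 = (0.27)^2 + (-0.263)^2 = 0.0729 + 0.069169 = 0.142069.
  gamma(0) = 3 * (1 + 0.142069) = 3 * 1.142069 = 3.426207, which rounds to 3.4262.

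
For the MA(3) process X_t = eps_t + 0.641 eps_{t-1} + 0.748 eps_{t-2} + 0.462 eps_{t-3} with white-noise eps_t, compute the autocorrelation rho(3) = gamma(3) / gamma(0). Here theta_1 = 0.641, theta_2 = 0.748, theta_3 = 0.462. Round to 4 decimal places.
\rho(3) = 0.2116

For an MA(q) process with theta_0 = 1, the autocovariance is
  gamma(k) = sigma^2 * sum_{i=0..q-k} theta_i * theta_{i+k},
and rho(k) = gamma(k) / gamma(0). Sigma^2 cancels.
  numerator   = (1)*(0.462) = 0.462.
  denominator = (1)^2 + (0.641)^2 + (0.748)^2 + (0.462)^2 = 2.183829.
  rho(3) = 0.462 / 2.183829 = 0.2116.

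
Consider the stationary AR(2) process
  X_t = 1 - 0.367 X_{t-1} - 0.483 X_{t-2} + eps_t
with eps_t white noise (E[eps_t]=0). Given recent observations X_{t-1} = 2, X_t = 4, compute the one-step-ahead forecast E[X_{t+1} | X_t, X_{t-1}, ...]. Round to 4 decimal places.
E[X_{t+1} \mid \mathcal F_t] = -1.4340

For an AR(p) model X_t = c + sum_i phi_i X_{t-i} + eps_t, the
one-step-ahead conditional mean is
  E[X_{t+1} | X_t, ...] = c + sum_i phi_i X_{t+1-i}.
Substitute known values:
  E[X_{t+1} | ...] = 1 + (-0.367) * (4) + (-0.483) * (2)
                   = -1.4340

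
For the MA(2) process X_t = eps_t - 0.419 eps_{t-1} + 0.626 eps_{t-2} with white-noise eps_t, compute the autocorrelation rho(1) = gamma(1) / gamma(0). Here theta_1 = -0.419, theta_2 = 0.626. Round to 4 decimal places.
\rho(1) = -0.4347

For an MA(q) process with theta_0 = 1, the autocovariance is
  gamma(k) = sigma^2 * sum_{i=0..q-k} theta_i * theta_{i+k},
and rho(k) = gamma(k) / gamma(0). Sigma^2 cancels.
  numerator   = (1)*(-0.419) + (-0.419)*(0.626) = -0.681294.
  denominator = (1)^2 + (-0.419)^2 + (0.626)^2 = 1.567437.
  rho(1) = -0.681294 / 1.567437 = -0.4347.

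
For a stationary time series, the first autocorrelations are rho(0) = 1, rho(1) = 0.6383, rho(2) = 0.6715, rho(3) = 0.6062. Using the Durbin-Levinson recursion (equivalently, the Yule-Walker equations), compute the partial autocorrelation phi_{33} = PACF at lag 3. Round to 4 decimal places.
\phi_{33} = 0.1772

The PACF at lag k is phi_{kk}, the last component of the solution
to the Yule-Walker system G_k phi = r_k where
  (G_k)_{ij} = rho(|i - j|), (r_k)_i = rho(i), i,j = 1..k.
Equivalently, Durbin-Levinson gives phi_{kk} iteratively:
  phi_{11} = rho(1)
  phi_{kk} = [rho(k) - sum_{j=1..k-1} phi_{k-1,j} rho(k-j)]
            / [1 - sum_{j=1..k-1} phi_{k-1,j} rho(j)],
  phi_{k,j} = phi_{k-1,j} - phi_{kk} phi_{k-1,k-j},  j = 1..k-1.
Step k = 1:
  phi_11 = rho(1) = 0.6383.
Step k = 2:
  phi_22 = [rho(2) - phi_11 rho(1)] / [1 - phi_11 rho(1)] = [0.6715 - (0.6383)(0.6383)] / [1 - (0.6383)(0.6383)]
         = 0.26407311 / 0.59257311 = 0.445638.
  Update: phi_21 = phi_11 - phi_22 phi_11 = 0.6383 - (0.445638)(0.6383) = 0.353849.
Step k = 3:
  phi_33 = [rho(3) - phi_21 rho(2) - phi_22 rho(1)] / [1 - phi_21 rho(1) - phi_22 rho(2)]
    numerator   = 0.6062 - (0.353849)(0.6715) - (0.445638)(0.6383) = 0.08413948
    denominator = 1 - (0.353849)(0.6383) - (0.445638)(0.6715) = 0.47489209
  phi_33 = 0.08413948 / 0.47489209 = 0.1772.
Therefore phi_{33} = 0.1772.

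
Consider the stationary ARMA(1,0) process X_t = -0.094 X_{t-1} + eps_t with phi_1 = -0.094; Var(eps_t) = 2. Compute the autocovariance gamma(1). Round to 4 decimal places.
\gamma(1) = -0.1897

Multiply the model equation by X_{t-k} and take expectations. With theta_0 = psi_0 = 1 and psi_j the MA(infinity) weights, this gives
  gamma(k) - sum_i phi_i gamma(k-i) = c_k,
  c_k = sigma^2 * sum_{j=k..q} theta_j psi_{j-k}   (c_k = 0 for k > q),
using gamma(-m) = gamma(m).
Pure AR (q = 0): c_0 = sigma^2 = 2, c_k = 0 for k >= 1.
Equations for k = 0 and k = 1 (AR order 1):
  gamma(0) = phi_1 gamma(1) + c_0
  gamma(1) = phi_1 gamma(0) + c_1
Substituting the second into the first: gamma(0) (1 - phi_1^2) = c_0 + phi_1 c_1, so
  gamma(0) = c_0 / (1 - phi_1^2) = 2 / (1 - (-0.094)^2) = 2 / 0.991164 = 2.01783.
  gamma(1) = phi_1 gamma(0) = (-0.094)(2.01783) = -0.189676.
Therefore gamma(1) = -0.1897 (to 4 decimal places).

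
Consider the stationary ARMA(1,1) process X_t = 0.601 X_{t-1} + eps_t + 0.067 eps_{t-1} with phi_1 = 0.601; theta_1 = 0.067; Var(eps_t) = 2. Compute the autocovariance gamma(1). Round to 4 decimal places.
\gamma(1) = 2.1756

Multiply the model equation by X_{t-k} and take expectations. With theta_0 = psi_0 = 1 and psi_j the MA(infinity) weights, this gives
  gamma(k) - sum_i phi_i gamma(k-i) = c_k,
  c_k = sigma^2 * sum_{j=k..q} theta_j psi_{j-k}   (c_k = 0 for k > q),
using gamma(-m) = gamma(m).
psi-weights needed (psi_j = theta_j + sum_i phi_i psi_{j-i}):
  psi_1 = theta_1 + phi_1 = 0.067 + (0.601) = 0.668
Right-hand sides:
  c_0 = sigma^2 (1 + theta_1 psi_1) = 2 * (1 + (0.067)(0.668)) = 2 * 1.044756 = 2.089512
  c_1 = sigma^2 theta_1 = 2 * (0.067) = 0.134
  c_2 = 0
Equations for k = 0 and k = 1 (AR order 1):
  gamma(0) = phi_1 gamma(1) + c_0
  gamma(1) = phi_1 gamma(0) + c_1
Substituting the second into the first: gamma(0) (1 - phi_1^2) = c_0 + phi_1 c_1, so
  gamma(0) = (c_0 + phi_1 c_1) / (1 - phi_1^2) = (2.089512 + (0.601)(0.134)) / (1 - (0.601)^2) = 2.170046 / 0.638799 = 3.397072.
  gamma(1) = phi_1 gamma(0) + c_1 = (0.601)(3.397072) + (0.134) = 2.17564.
Therefore gamma(1) = 2.1756 (to 4 decimal places).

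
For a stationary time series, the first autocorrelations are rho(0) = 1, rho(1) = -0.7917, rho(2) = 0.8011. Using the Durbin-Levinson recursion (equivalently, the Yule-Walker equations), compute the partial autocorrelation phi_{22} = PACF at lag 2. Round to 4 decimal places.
\phi_{22} = 0.4671

The PACF at lag k is phi_{kk}, the last component of the solution
to the Yule-Walker system G_k phi = r_k where
  (G_k)_{ij} = rho(|i - j|), (r_k)_i = rho(i), i,j = 1..k.
Equivalently, Durbin-Levinson gives phi_{kk} iteratively:
  phi_{11} = rho(1)
  phi_{kk} = [rho(k) - sum_{j=1..k-1} phi_{k-1,j} rho(k-j)]
            / [1 - sum_{j=1..k-1} phi_{k-1,j} rho(j)],
  phi_{k,j} = phi_{k-1,j} - phi_{kk} phi_{k-1,k-j},  j = 1..k-1.
Step k = 1:
  phi_11 = rho(1) = -0.7917.
Step k = 2:
  phi_22 = [rho(2) - phi_11 rho(1)] / [1 - phi_11 rho(1)] = [0.8011 - (-0.7917)(-0.7917)] / [1 - (-0.7917)(-0.7917)]
         = 0.17431111 / 0.37321111 = 0.4671.
Therefore phi_{22} = 0.4671.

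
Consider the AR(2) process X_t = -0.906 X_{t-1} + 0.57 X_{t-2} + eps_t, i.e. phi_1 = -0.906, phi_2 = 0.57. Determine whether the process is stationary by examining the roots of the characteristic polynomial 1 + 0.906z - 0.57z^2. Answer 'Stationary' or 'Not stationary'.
\text{Not stationary}

The AR(p) characteristic polynomial is P(z) = 1 + 0.906z - 0.57z^2.
Stationarity requires all roots to lie outside the unit circle, i.e. |z| > 1 for every root.
Set 1 + (0.906) z + (-0.57) z^2 = 0, i.e. a z^2 + b z + c = 0 with a = -0.57, b = 0.906, c = 1.
Discriminant D = b^2 - 4ac = (0.906)^2 - 4*(-0.57)*1 = 0.820836 - (-2.28) = 3.100836.
D >= 0, so the roots are real: z = (-b +/- sqrt(D)) / (2a) = (-0.906 +/- 1.760919) / (-1.14).
  z_1 = (-0.906 + 1.760919) / (-1.14) = -0.7499,   |z_1| = 0.7499.
  z_2 = (-0.906 - 1.760919) / (-1.14) = 2.3394,   |z_2| = 2.3394.
Moduli of all roots: 0.7499, 2.3394.
All moduli strictly greater than 1? No.
Verdict: Not stationary.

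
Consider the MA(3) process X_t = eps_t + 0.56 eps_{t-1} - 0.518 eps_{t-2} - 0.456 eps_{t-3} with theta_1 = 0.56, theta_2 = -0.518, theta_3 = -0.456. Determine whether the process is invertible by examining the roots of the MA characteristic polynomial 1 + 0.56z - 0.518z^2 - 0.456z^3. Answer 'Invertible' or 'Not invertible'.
\text{Invertible}

The MA(q) characteristic polynomial is P(z) = 1 + 0.56z - 0.518z^2 - 0.456z^3.
Invertibility requires all roots to lie outside the unit circle, i.e. |z| > 1 for every root.
Degree 3: look for a simple real root z0 first, then factor out (1 - z/z0) and solve the remaining quadratic.
Testing z0 = 1.25: P(1.25) = 1 + (0.56)(1.25) + (-0.518)(1.25)^2 + (-0.456)(1.25)^3
  = 1 + (0.7) + (-0.809375) + (-0.890625) = 0.  So z_0 = 1.25 is a root, |z_0| = 1.25.
Divide out the factor (1 - 0.8 z) = (1 - z/z0) (since 1/z0 = 0.8):
  P(z) = (1 - 0.8 z)(1 + (1.36) z + (0.57) z^2)
  [check: z-coef 1.36 - (0.8) = 0.56; z^2-coef 0.57 - (0.8)(1.36) = -0.518; z^3-coef -(0.8)(0.57) = -0.456.]
Remaining roots from the quadratic factor 1 + (1.36) z + (0.57) z^2:
  Set 1 + (1.36) z + (0.57) z^2 = 0, i.e. a z^2 + b z + c = 0 with a = 0.57, b = 1.36, c = 1.
  Discriminant D = b^2 - 4ac = (1.36)^2 - 4*(0.57)*1 = 1.8496 - (2.28) = -0.4304.
  D < 0, so the roots are the complex-conjugate pair z = (-b +/- i sqrt(-D)) / (2a) = -1.193 +/- 0.5755i.
  For a conjugate pair |z|^2 = z * conj(z) = (product of roots) = c/a = 1/(0.57) = 1.754386, so |z| = sqrt(1.754386) = 1.3245 for both roots.
Moduli of all roots: 1.2500, 1.3245, 1.3245.
All moduli strictly greater than 1? Yes.
Verdict: Invertible.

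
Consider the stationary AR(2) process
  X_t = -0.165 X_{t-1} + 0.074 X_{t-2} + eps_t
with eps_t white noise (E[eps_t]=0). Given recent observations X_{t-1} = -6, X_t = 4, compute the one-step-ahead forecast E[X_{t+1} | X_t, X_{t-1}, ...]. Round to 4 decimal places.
E[X_{t+1} \mid \mathcal F_t] = -1.1040

For an AR(p) model X_t = c + sum_i phi_i X_{t-i} + eps_t, the
one-step-ahead conditional mean is
  E[X_{t+1} | X_t, ...] = c + sum_i phi_i X_{t+1-i}.
Substitute known values:
  E[X_{t+1} | ...] = (-0.165) * (4) + (0.074) * (-6)
                   = -1.1040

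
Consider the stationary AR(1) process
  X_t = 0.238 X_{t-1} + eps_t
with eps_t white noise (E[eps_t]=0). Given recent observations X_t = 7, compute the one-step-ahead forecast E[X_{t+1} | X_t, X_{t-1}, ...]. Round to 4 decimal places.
E[X_{t+1} \mid \mathcal F_t] = 1.6660

For an AR(p) model X_t = c + sum_i phi_i X_{t-i} + eps_t, the
one-step-ahead conditional mean is
  E[X_{t+1} | X_t, ...] = c + sum_i phi_i X_{t+1-i}.
Substitute known values:
  E[X_{t+1} | ...] = (0.238) * (7)
                   = 1.6660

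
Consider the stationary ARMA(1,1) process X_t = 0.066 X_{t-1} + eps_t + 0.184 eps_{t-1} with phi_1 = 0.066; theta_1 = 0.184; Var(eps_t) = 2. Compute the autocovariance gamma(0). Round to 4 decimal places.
\gamma(0) = 2.1255

Multiply the model equation by X_{t-k} and take expectations. With theta_0 = psi_0 = 1 and psi_j the MA(infinity) weights, this gives
  gamma(k) - sum_i phi_i gamma(k-i) = c_k,
  c_k = sigma^2 * sum_{j=k..q} theta_j psi_{j-k}   (c_k = 0 for k > q),
using gamma(-m) = gamma(m).
psi-weights needed (psi_j = theta_j + sum_i phi_i psi_{j-i}):
  psi_1 = theta_1 + phi_1 = 0.184 + (0.066) = 0.25
Right-hand sides:
  c_0 = sigma^2 (1 + theta_1 psi_1) = 2 * (1 + (0.184)(0.25)) = 2 * 1.046 = 2.092
  c_1 = sigma^2 theta_1 = 2 * (0.184) = 0.368
  c_2 = 0
Equations for k = 0 and k = 1 (AR order 1):
  gamma(0) = phi_1 gamma(1) + c_0
  gamma(1) = phi_1 gamma(0) + c_1
Substituting the second into the first: gamma(0) (1 - phi_1^2) = c_0 + phi_1 c_1, so
  gamma(0) = (c_0 + phi_1 c_1) / (1 - phi_1^2) = (2.092 + (0.066)(0.368)) / (1 - (0.066)^2) = 2.116288 / 0.995644 = 2.125547.
Therefore gamma(0) = 2.1255 (to 4 decimal places).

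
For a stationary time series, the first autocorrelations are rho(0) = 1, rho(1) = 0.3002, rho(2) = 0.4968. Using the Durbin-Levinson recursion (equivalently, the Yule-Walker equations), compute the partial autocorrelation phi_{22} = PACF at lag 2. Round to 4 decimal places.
\phi_{22} = 0.4470

The PACF at lag k is phi_{kk}, the last component of the solution
to the Yule-Walker system G_k phi = r_k where
  (G_k)_{ij} = rho(|i - j|), (r_k)_i = rho(i), i,j = 1..k.
Equivalently, Durbin-Levinson gives phi_{kk} iteratively:
  phi_{11} = rho(1)
  phi_{kk} = [rho(k) - sum_{j=1..k-1} phi_{k-1,j} rho(k-j)]
            / [1 - sum_{j=1..k-1} phi_{k-1,j} rho(j)],
  phi_{k,j} = phi_{k-1,j} - phi_{kk} phi_{k-1,k-j},  j = 1..k-1.
Step k = 1:
  phi_11 = rho(1) = 0.3002.
Step k = 2:
  phi_22 = [rho(2) - phi_11 rho(1)] / [1 - phi_11 rho(1)] = [0.4968 - (0.3002)(0.3002)] / [1 - (0.3002)(0.3002)]
         = 0.40667996 / 0.90987996 = 0.447.
Therefore phi_{22} = 0.4470.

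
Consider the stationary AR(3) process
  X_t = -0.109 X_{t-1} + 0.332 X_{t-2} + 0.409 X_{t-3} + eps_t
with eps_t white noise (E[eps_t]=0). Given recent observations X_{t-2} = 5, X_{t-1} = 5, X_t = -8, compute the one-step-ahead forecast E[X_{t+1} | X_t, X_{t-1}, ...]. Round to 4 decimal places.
E[X_{t+1} \mid \mathcal F_t] = 4.5770

For an AR(p) model X_t = c + sum_i phi_i X_{t-i} + eps_t, the
one-step-ahead conditional mean is
  E[X_{t+1} | X_t, ...] = c + sum_i phi_i X_{t+1-i}.
Substitute known values:
  E[X_{t+1} | ...] = (-0.109) * (-8) + (0.332) * (5) + (0.409) * (5)
                   = 4.5770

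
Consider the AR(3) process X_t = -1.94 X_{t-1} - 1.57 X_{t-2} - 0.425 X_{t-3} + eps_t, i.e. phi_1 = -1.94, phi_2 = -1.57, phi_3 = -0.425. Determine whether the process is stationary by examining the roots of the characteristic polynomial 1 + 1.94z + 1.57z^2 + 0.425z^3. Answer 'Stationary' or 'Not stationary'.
\text{Stationary}

The AR(p) characteristic polynomial is P(z) = 1 + 1.94z + 1.57z^2 + 0.425z^3.
Stationarity requires all roots to lie outside the unit circle, i.e. |z| > 1 for every root.
Degree 3: look for a simple real root z0 first, then factor out (1 - z/z0) and solve the remaining quadratic.
Testing z0 = -2: P(-2) = 1 + (1.94)(-2) + (1.57)(-2)^2 + (0.425)(-2)^3
  = 1 + (-3.88) + (6.28) + (-3.4) = 0.  So z_0 = -2 is a root, |z_0| = 2.
Divide out the factor (1 + 0.5 z) = (1 - z/z0) (since 1/z0 = -0.5):
  P(z) = (1 + 0.5 z)(1 + (1.44) z + (0.85) z^2)
  [check: z-coef 1.44 - (-0.5) = 1.94; z^2-coef 0.85 - (-0.5)(1.44) = 1.57; z^3-coef -(-0.5)(0.85) = 0.425.]
Remaining roots from the quadratic factor 1 + (1.44) z + (0.85) z^2:
  Set 1 + (1.44) z + (0.85) z^2 = 0, i.e. a z^2 + b z + c = 0 with a = 0.85, b = 1.44, c = 1.
  Discriminant D = b^2 - 4ac = (1.44)^2 - 4*(0.85)*1 = 2.0736 - (3.4) = -1.3264.
  D < 0, so the roots are the complex-conjugate pair z = (-b +/- i sqrt(-D)) / (2a) = -0.8471 +/- 0.6775i.
  For a conjugate pair |z|^2 = z * conj(z) = (product of roots) = c/a = 1/(0.85) = 1.176471, so |z| = sqrt(1.176471) = 1.0847 for both roots.
Moduli of all roots: 2.0000, 1.0847, 1.0847.
All moduli strictly greater than 1? Yes.
Verdict: Stationary.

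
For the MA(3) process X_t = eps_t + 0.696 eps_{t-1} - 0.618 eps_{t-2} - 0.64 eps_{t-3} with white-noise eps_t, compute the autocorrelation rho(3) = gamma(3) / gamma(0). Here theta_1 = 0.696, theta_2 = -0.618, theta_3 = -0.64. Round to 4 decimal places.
\rho(3) = -0.2812

For an MA(q) process with theta_0 = 1, the autocovariance is
  gamma(k) = sigma^2 * sum_{i=0..q-k} theta_i * theta_{i+k},
and rho(k) = gamma(k) / gamma(0). Sigma^2 cancels.
  numerator   = (1)*(-0.64) = -0.64.
  denominator = (1)^2 + (0.696)^2 + (-0.618)^2 + (-0.64)^2 = 2.27594.
  rho(3) = -0.64 / 2.27594 = -0.2812.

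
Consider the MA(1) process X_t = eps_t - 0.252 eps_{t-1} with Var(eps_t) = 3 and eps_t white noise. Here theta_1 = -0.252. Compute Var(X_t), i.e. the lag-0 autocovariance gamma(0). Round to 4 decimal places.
\gamma(0) = 3.1905

For an MA(q) process X_t = eps_t + sum_i theta_i eps_{t-i} with
Var(eps_t) = sigma^2, the variance is
  gamma(0) = sigma^2 * (1 + sum_i theta_i^2).
  sum_i theta_i^2 = (-0.252)^2 = 0.063504.
  gamma(0) = 3 * (1 + 0.063504) = 3 * 1.063504 = 3.190512, which rounds to 3.1905.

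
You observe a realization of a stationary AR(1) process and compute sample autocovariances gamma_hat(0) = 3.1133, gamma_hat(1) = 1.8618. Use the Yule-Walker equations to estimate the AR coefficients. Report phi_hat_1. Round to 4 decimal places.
\hat\phi_{1} = 0.5980

The Yule-Walker equations for an AR(p) process read, in matrix form,
  Gamma_p phi = r_p,   with   (Gamma_p)_{ij} = gamma(|i - j|),
                       (r_p)_i = gamma(i),   i,j = 1..p.
Substitute the sample gammas (Toeplitz matrix and right-hand side of size 1):
  Gamma_p = [[3.1133]]
  r_p     = [1.8618]
With p = 1 this is the single equation gamma(0) phi_1 = gamma(1):
  phi_hat_1 = gamma(1) / gamma(0) = 1.8618 / 3.1133 = 0.5980.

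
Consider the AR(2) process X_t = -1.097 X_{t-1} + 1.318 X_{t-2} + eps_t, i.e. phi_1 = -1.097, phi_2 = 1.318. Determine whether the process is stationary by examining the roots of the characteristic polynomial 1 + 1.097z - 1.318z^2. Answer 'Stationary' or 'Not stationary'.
\text{Not stationary}

The AR(p) characteristic polynomial is P(z) = 1 + 1.097z - 1.318z^2.
Stationarity requires all roots to lie outside the unit circle, i.e. |z| > 1 for every root.
Set 1 + (1.097) z + (-1.318) z^2 = 0, i.e. a z^2 + b z + c = 0 with a = -1.318, b = 1.097, c = 1.
Discriminant D = b^2 - 4ac = (1.097)^2 - 4*(-1.318)*1 = 1.203409 - (-5.272) = 6.475409.
D >= 0, so the roots are real: z = (-b +/- sqrt(D)) / (2a) = (-1.097 +/- 2.544682) / (-2.636).
  z_1 = (-1.097 + 2.544682) / (-2.636) = -0.5492,   |z_1| = 0.5492.
  z_2 = (-1.097 - 2.544682) / (-2.636) = 1.3815,   |z_2| = 1.3815.
Moduli of all roots: 0.5492, 1.3815.
All moduli strictly greater than 1? No.
Verdict: Not stationary.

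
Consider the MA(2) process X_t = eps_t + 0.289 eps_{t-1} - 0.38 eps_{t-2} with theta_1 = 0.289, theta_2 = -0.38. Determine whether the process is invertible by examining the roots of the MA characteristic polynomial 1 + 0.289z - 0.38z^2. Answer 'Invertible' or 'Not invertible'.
\text{Invertible}

The MA(q) characteristic polynomial is P(z) = 1 + 0.289z - 0.38z^2.
Invertibility requires all roots to lie outside the unit circle, i.e. |z| > 1 for every root.
Set 1 + (0.289) z + (-0.38) z^2 = 0, i.e. a z^2 + b z + c = 0 with a = -0.38, b = 0.289, c = 1.
Discriminant D = b^2 - 4ac = (0.289)^2 - 4*(-0.38)*1 = 0.083521 - (-1.52) = 1.603521.
D >= 0, so the roots are real: z = (-b +/- sqrt(D)) / (2a) = (-0.289 +/- 1.266302) / (-0.76).
  z_1 = (-0.289 + 1.266302) / (-0.76) = -1.2859,   |z_1| = 1.2859.
  z_2 = (-0.289 - 1.266302) / (-0.76) = 2.0465,   |z_2| = 2.0465.
Moduli of all roots: 1.2859, 2.0465.
All moduli strictly greater than 1? Yes.
Verdict: Invertible.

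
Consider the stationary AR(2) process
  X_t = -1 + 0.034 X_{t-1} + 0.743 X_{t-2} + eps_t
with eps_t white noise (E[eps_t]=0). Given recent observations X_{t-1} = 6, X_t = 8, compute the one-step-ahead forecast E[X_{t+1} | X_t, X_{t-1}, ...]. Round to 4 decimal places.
E[X_{t+1} \mid \mathcal F_t] = 3.7300

For an AR(p) model X_t = c + sum_i phi_i X_{t-i} + eps_t, the
one-step-ahead conditional mean is
  E[X_{t+1} | X_t, ...] = c + sum_i phi_i X_{t+1-i}.
Substitute known values:
  E[X_{t+1} | ...] = -1 + (0.034) * (8) + (0.743) * (6)
                   = 3.7300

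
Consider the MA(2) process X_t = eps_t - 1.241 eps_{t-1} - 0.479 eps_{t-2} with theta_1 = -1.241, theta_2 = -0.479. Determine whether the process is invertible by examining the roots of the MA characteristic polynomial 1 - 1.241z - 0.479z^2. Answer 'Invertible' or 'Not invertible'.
\text{Not invertible}

The MA(q) characteristic polynomial is P(z) = 1 - 1.241z - 0.479z^2.
Invertibility requires all roots to lie outside the unit circle, i.e. |z| > 1 for every root.
Set 1 + (-1.241) z + (-0.479) z^2 = 0, i.e. a z^2 + b z + c = 0 with a = -0.479, b = -1.241, c = 1.
Discriminant D = b^2 - 4ac = (-1.241)^2 - 4*(-0.479)*1 = 1.540081 - (-1.916) = 3.456081.
D >= 0, so the roots are real: z = (-b +/- sqrt(D)) / (2a) = (1.241 +/- 1.859054) / (-0.958).
  z_1 = (1.241 + 1.859054) / (-0.958) = -3.236,   |z_1| = 3.236.
  z_2 = (1.241 - 1.859054) / (-0.958) = 0.6452,   |z_2| = 0.6452.
Moduli of all roots: 3.2360, 0.6452.
All moduli strictly greater than 1? No.
Verdict: Not invertible.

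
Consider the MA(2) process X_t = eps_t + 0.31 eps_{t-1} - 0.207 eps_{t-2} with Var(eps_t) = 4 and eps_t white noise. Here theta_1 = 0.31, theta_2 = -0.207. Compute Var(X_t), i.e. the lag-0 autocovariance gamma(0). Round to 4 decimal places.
\gamma(0) = 4.5558

For an MA(q) process X_t = eps_t + sum_i theta_i eps_{t-i} with
Var(eps_t) = sigma^2, the variance is
  gamma(0) = sigma^2 * (1 + sum_i theta_i^2).
  sum_i theta_i^2 = (0.31)^2 + (-0.207)^2 = 0.0961 + 0.042849 = 0.138949.
  gamma(0) = 4 * (1 + 0.138949) = 4 * 1.138949 = 4.555796, which rounds to 4.5558.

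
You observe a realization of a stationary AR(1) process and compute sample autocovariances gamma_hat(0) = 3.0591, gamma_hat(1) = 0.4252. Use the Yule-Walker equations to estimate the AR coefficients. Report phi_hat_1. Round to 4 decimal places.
\hat\phi_{1} = 0.1390

The Yule-Walker equations for an AR(p) process read, in matrix form,
  Gamma_p phi = r_p,   with   (Gamma_p)_{ij} = gamma(|i - j|),
                       (r_p)_i = gamma(i),   i,j = 1..p.
Substitute the sample gammas (Toeplitz matrix and right-hand side of size 1):
  Gamma_p = [[3.0591]]
  r_p     = [0.4252]
With p = 1 this is the single equation gamma(0) phi_1 = gamma(1):
  phi_hat_1 = gamma(1) / gamma(0) = 0.4252 / 3.0591 = 0.1390.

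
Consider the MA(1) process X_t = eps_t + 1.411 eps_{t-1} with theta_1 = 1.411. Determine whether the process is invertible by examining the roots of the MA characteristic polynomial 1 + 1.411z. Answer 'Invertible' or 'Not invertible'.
\text{Not invertible}

The MA(q) characteristic polynomial is P(z) = 1 + 1.411z.
Invertibility requires all roots to lie outside the unit circle, i.e. |z| > 1 for every root.
This is linear in z: 1 + (1.411) z = 0  =>  z = -1/(1.411) = -0.708717,  |z| = 0.708717.
Moduli of all roots: 0.7087.
All moduli strictly greater than 1? No.
Verdict: Not invertible.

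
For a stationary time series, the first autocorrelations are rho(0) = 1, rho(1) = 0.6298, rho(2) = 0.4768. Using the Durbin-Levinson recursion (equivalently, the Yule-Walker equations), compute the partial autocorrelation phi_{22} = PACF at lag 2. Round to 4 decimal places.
\phi_{22} = 0.1328

The PACF at lag k is phi_{kk}, the last component of the solution
to the Yule-Walker system G_k phi = r_k where
  (G_k)_{ij} = rho(|i - j|), (r_k)_i = rho(i), i,j = 1..k.
Equivalently, Durbin-Levinson gives phi_{kk} iteratively:
  phi_{11} = rho(1)
  phi_{kk} = [rho(k) - sum_{j=1..k-1} phi_{k-1,j} rho(k-j)]
            / [1 - sum_{j=1..k-1} phi_{k-1,j} rho(j)],
  phi_{k,j} = phi_{k-1,j} - phi_{kk} phi_{k-1,k-j},  j = 1..k-1.
Step k = 1:
  phi_11 = rho(1) = 0.6298.
Step k = 2:
  phi_22 = [rho(2) - phi_11 rho(1)] / [1 - phi_11 rho(1)] = [0.4768 - (0.6298)(0.6298)] / [1 - (0.6298)(0.6298)]
         = 0.08015196 / 0.60335196 = 0.1328.
Therefore phi_{22} = 0.1328.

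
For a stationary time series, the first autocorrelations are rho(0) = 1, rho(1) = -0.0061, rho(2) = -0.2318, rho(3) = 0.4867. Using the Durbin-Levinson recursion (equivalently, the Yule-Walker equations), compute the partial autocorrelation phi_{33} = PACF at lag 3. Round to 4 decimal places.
\phi_{33} = 0.5110

The PACF at lag k is phi_{kk}, the last component of the solution
to the Yule-Walker system G_k phi = r_k where
  (G_k)_{ij} = rho(|i - j|), (r_k)_i = rho(i), i,j = 1..k.
Equivalently, Durbin-Levinson gives phi_{kk} iteratively:
  phi_{11} = rho(1)
  phi_{kk} = [rho(k) - sum_{j=1..k-1} phi_{k-1,j} rho(k-j)]
            / [1 - sum_{j=1..k-1} phi_{k-1,j} rho(j)],
  phi_{k,j} = phi_{k-1,j} - phi_{kk} phi_{k-1,k-j},  j = 1..k-1.
Step k = 1:
  phi_11 = rho(1) = -0.0061.
Step k = 2:
  phi_22 = [rho(2) - phi_11 rho(1)] / [1 - phi_11 rho(1)] = [-0.2318 - (-0.0061)(-0.0061)] / [1 - (-0.0061)(-0.0061)]
         = -0.23183721 / 0.99996279 = -0.231846.
  Update: phi_21 = phi_11 - phi_22 phi_11 = -0.0061 - (-0.231846)(-0.0061) = -0.007514.
Step k = 3:
  phi_33 = [rho(3) - phi_21 rho(2) - phi_22 rho(1)] / [1 - phi_21 rho(1) - phi_22 rho(2)]
    numerator   = 0.4867 - (-0.007514)(-0.2318) - (-0.231846)(-0.0061) = 0.48354394
    denominator = 1 - (-0.007514)(-0.0061) - (-0.231846)(-0.2318) = 0.9462123
  phi_33 = 0.48354394 / 0.9462123 = 0.511.
Therefore phi_{33} = 0.5110.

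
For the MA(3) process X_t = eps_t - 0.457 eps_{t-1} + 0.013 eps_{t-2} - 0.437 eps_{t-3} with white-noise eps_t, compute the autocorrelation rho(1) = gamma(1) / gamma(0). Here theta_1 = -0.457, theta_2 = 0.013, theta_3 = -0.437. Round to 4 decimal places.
\rho(1) = -0.3347

For an MA(q) process with theta_0 = 1, the autocovariance is
  gamma(k) = sigma^2 * sum_{i=0..q-k} theta_i * theta_{i+k},
and rho(k) = gamma(k) / gamma(0). Sigma^2 cancels.
  numerator   = (1)*(-0.457) + (-0.457)*(0.013) + (0.013)*(-0.437) = -0.468622.
  denominator = (1)^2 + (-0.457)^2 + (0.013)^2 + (-0.437)^2 = 1.399987.
  rho(1) = -0.468622 / 1.399987 = -0.3347.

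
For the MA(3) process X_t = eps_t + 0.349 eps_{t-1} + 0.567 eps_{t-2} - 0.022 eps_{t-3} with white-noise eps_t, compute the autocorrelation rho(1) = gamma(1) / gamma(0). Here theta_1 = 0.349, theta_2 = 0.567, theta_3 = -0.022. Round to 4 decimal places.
\rho(1) = 0.3701

For an MA(q) process with theta_0 = 1, the autocovariance is
  gamma(k) = sigma^2 * sum_{i=0..q-k} theta_i * theta_{i+k},
and rho(k) = gamma(k) / gamma(0). Sigma^2 cancels.
  numerator   = (1)*(0.349) + (0.349)*(0.567) + (0.567)*(-0.022) = 0.534409.
  denominator = (1)^2 + (0.349)^2 + (0.567)^2 + (-0.022)^2 = 1.443774.
  rho(1) = 0.534409 / 1.443774 = 0.3701.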